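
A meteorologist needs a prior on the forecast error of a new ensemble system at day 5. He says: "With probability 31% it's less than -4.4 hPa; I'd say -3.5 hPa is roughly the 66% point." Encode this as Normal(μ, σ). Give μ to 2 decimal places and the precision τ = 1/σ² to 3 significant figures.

For Normal(μ,σ), the p-quantile is μ + z_p·σ. Here z_{0.31} = -0.4959, z_{0.66} = 0.4125.
So -4.4 = μ − 0.4959σ and -3.5 = μ + 0.4125σ.
Subtracting: σ = (-3.5 − -4.4)/(0.4125 − (-0.4959)) = 0.99.
Then μ = -4.4 − (-0.4959)·0.99 = -3.91.
Precision τ = 1/σ² = 1/0.9908² = 1.02.

μ = -3.91, τ = 1.02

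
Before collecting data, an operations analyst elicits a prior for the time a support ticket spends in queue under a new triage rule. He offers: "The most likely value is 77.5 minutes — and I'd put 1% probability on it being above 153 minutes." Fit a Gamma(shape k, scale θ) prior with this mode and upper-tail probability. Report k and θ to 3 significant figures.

Gamma(k,θ) with k>1 has mode (k−1)θ, so θ = 77.5/(k−1).
Need P(X < 153) = 0.99 with θ tied to k this way. Start at k = 2, θ = 77.5: P(X<153) ≈ 0.587.
Too low — raise k to concentrate. Iterating converges to k ≈ 11.6.
Then θ = 77.5/(11.6−1) ≈ 7.28.

k ≈ 11.6, θ ≈ 7.28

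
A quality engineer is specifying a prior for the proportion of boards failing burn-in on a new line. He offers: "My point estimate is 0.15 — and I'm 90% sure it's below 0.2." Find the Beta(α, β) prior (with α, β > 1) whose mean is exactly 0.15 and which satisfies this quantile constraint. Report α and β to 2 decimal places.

With mean 0.15 fixed, write α = 0.15s, β = 0.85s where s = α+β.
Need P(θ < 0.2) = 0.9 under Beta(0.15s, 0.85s). Normal approximation: (q−m)/√(m(1−m)/s) ≈ z_{0.9} = 1.28, so s ≈ 0.15·0.85·(1.28)²/(0.2−0.15)² = 83.8.
At s = 83.8: P(θ<0.2) ≈ 0.895. Adjusting to match 0.9 gives s ≈ 88.35.
So α = 0.15·88.35 ≈ 13.25, β = 0.85·88.35 ≈ 75.10.

α ≈ 13.25, β ≈ 75.10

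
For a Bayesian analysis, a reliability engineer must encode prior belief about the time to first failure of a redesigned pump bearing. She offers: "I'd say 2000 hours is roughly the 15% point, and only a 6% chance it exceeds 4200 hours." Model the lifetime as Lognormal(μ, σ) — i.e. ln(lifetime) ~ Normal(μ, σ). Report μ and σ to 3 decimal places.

μ ≈ 7.898, σ ≈ 0.286

If T ~ Lognormal(μ,σ) then ln T ~ Normal(μ,σ), so the p-quantile of ln T is μ + z_p·σ.
ln(2000) = 7.601 and ln(4200) = 8.343; z_{0.15} = -1.036, z_{0.94} = 1.555.
σ = (8.343 − 7.601)/(1.555 − (-1.036)) = 0.286.
μ = 7.601 − (-1.036)·0.286 = 7.898.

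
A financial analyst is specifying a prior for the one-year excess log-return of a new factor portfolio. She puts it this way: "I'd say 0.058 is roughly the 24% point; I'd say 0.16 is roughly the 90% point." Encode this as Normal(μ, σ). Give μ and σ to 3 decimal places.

μ = 0.094, σ = 0.051

The p-quantile of Normal(μ,σ) is μ + z_p·σ, with z_{0.24} = -0.7063 and z_{0.9} = 1.282.
Eliminate σ: μ = (z₂·x₁ − z₁·x₂)/(z₂ − z₁) = (1.282·0.058 − (-0.7063)·0.16)/1.988 = 0.094.
Then σ = (x₂ − x₁)/(z₂ − z₁) = (0.16 − 0.058)/1.988 = 0.051.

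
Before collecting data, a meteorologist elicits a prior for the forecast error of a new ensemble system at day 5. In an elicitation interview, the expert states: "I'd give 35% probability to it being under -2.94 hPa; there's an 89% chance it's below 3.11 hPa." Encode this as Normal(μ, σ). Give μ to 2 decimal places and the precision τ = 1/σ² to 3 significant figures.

The p-quantile of Normal(μ,σ) is μ + z_p·σ, with z_{0.35} = -0.3853 and z_{0.89} = 1.227.
Eliminate σ: μ = (z₂·x₁ − z₁·x₂)/(z₂ − z₁) = (1.227·-2.94 − (-0.3853)·3.11)/1.612 = -1.49.
Then σ = (x₂ − x₁)/(z₂ − z₁) = (3.11 − -2.94)/1.612 = 3.75.
Precision τ = 1/σ² = 1/3.753² = 0.071.

μ = -1.49, τ = 0.071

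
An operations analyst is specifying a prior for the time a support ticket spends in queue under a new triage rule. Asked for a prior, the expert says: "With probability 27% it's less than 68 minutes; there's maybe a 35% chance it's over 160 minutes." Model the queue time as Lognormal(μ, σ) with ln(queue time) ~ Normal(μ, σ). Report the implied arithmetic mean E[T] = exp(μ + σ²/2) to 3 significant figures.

E[T] ≈ 166 minutes

If T ~ Lognormal(μ,σ) then ln T ~ Normal(μ,σ), so the p-quantile of ln T is μ + z_p·σ.
ln(68) = 4.22 and ln(160) = 5.075; z_{0.27} = -0.6128, z_{0.65} = 0.3853.
σ = (5.075 − 4.22)/(0.3853 − (-0.6128)) = 0.857.
μ = 4.22 − (-0.6128)·0.857 = 4.745.
E[T] = exp(μ + σ²/2) = exp(4.745 + 0.3675) = 166 minutes.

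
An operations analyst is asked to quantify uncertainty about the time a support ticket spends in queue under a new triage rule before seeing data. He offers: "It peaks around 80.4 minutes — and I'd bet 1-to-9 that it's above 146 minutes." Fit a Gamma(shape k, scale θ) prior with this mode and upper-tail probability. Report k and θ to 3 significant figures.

k ≈ 6.35, θ ≈ 15

Gamma(k,θ) with k>1 has mode (k−1)θ, so θ = 80.4/(k−1).
Need P(X < 146) = 0.9 with θ tied to k this way. Start at k = 2, θ = 80.4: P(X<146) ≈ 0.542.
Too low — raise k to concentrate. Iterating converges to k ≈ 6.35.
Then θ = 80.4/(6.35−1) ≈ 15.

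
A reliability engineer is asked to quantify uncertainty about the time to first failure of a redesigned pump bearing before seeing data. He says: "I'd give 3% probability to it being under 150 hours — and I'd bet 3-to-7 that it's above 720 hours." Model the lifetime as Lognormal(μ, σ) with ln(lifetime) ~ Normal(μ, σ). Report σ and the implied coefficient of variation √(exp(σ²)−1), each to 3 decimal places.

σ ≈ 0.652, CV ≈ 0.728

If T ~ Lognormal(μ,σ) then ln T ~ Normal(μ,σ), so the p-quantile of ln T is μ + z_p·σ.
ln(150) = 5.011 and ln(720) = 6.579; z_{0.03} = -1.881, z_{0.7} = 0.5244.
σ = (6.579 − 5.011)/(0.5244 − (-1.881)) = 0.652.
μ = 5.011 − (-1.881)·0.652 = 6.237.
CV = √(exp(σ²)−1) = √(exp(0.4253)−1) = 0.728.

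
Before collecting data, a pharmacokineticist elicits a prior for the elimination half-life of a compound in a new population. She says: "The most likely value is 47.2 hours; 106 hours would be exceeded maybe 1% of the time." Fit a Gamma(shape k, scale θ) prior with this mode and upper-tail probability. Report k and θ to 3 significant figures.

Gamma(k,θ) with k>1 has mode (k−1)θ, so θ = 47.2/(k−1).
Need P(X < 106) = 0.99 with θ tied to k this way. Start at k = 2, θ = 47.2: P(X<106) ≈ 0.656.
Too low — raise k to concentrate. Iterating converges to k ≈ 8.33.
Then θ = 47.2/(8.33−1) ≈ 6.43.

k ≈ 8.33, θ ≈ 6.43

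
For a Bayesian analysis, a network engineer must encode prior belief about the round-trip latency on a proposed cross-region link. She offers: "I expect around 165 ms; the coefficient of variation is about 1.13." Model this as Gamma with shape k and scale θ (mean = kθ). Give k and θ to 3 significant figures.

For Gamma(k, scale θ): mean = kθ, variance = kθ², so CV = 1/√k.
CV = 1.13, hence k = 1/CV² = 0.783.
Then θ = mean/k = 165/0.783 = 211.

k ≈ 0.783, θ ≈ 211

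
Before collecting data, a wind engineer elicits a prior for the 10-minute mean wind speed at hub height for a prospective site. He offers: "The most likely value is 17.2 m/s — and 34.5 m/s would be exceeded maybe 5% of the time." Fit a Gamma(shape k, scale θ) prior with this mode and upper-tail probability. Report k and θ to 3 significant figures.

k ≈ 6.72, θ ≈ 3.01

Gamma(k,θ) with k>1 has mode (k−1)θ, so θ = 17.2/(k−1).
Need P(X < 34.5) = 0.95 with θ tied to k this way. Start at k = 2, θ = 17.2: P(X<34.5) ≈ 0.596.
Too low — raise k to concentrate. Iterating converges to k ≈ 6.72.
Then θ = 17.2/(6.72−1) ≈ 3.01.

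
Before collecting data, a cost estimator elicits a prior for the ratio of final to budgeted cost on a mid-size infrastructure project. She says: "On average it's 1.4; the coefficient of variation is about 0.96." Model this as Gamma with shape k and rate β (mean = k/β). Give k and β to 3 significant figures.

k ≈ 1.09, β ≈ 0.775

For Gamma(k, rate β): mean = k/β, variance = k/β², so CV = 1/√k.
CV = 0.96, hence k = 1/CV² = 1.09.
Then β = k/mean = 1.09/1.4 = 0.775.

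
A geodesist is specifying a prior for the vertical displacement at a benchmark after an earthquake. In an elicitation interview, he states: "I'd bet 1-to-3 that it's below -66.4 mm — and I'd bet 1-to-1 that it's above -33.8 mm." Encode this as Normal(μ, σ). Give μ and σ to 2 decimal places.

For Normal(μ,σ), the p-quantile is μ + z_p·σ. Here z_{0.25} = -0.6745, z_{0.5} = 0.
So -66.4 = μ − 0.6745σ and -33.8 = μ + 0σ.
Subtracting: σ = (-33.8 − -66.4)/(0 − (-0.6745)) = 48.33.
Then μ = -66.4 − (-0.6745)·48.33 = -33.80.

μ = -33.80, σ = 48.33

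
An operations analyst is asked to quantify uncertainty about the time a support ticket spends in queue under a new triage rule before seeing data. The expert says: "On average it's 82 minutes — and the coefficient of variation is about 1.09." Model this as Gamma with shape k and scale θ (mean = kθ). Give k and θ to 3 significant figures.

For Gamma(k, scale θ): mean = kθ, variance = kθ², so CV = 1/√k.
CV = 1.09, hence k = 1/CV² = 0.842.
Then θ = mean/k = 82/0.842 = 97.4.

k ≈ 0.842, θ ≈ 97.4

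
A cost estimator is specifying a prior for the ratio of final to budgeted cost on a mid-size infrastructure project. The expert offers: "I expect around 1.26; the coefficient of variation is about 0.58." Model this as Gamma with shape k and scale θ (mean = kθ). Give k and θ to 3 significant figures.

For Gamma(k, scale θ): mean = kθ, variance = kθ², so CV = 1/√k.
CV = 0.58, hence k = 1/CV² = 2.97.
Then θ = mean/k = 1.26/2.97 = 0.424.

k ≈ 2.97, θ ≈ 0.424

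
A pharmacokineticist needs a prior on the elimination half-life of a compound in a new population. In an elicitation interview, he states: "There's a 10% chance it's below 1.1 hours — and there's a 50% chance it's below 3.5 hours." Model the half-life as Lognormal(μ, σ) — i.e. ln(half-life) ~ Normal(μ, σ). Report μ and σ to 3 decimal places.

If T ~ Lognormal(μ,σ) then ln T ~ Normal(μ,σ), so the p-quantile of ln T is μ + z_p·σ.
ln(1.1) = 0.09531 and ln(3.5) = 1.253; z_{0.1} = -1.282, z_{0.5} = 0.
σ = (1.253 − 0.09531)/(0 − (-1.282)) = 0.903.
μ = 0.09531 − (-1.282)·0.903 = 1.253.

μ ≈ 1.253, σ ≈ 0.903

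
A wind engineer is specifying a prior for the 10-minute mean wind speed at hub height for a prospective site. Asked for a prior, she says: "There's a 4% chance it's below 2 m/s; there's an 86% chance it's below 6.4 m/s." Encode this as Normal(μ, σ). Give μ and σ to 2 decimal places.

μ = 4.72, σ = 1.55

The p-quantile of Normal(μ,σ) is μ + z_p·σ, with z_{0.04} = -1.751 and z_{0.86} = 1.08.
Eliminate σ: μ = (z₂·x₁ − z₁·x₂)/(z₂ − z₁) = (1.08·2 − (-1.751)·6.4)/2.831 = 4.72.
Then σ = (x₂ − x₁)/(z₂ − z₁) = (6.4 − 2)/2.831 = 1.55.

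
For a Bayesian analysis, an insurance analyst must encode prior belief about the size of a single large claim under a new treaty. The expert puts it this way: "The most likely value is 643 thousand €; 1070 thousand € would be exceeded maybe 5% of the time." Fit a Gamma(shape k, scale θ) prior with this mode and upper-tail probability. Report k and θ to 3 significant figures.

k ≈ 11.8, θ ≈ 59.7

Gamma(k,θ) with k>1 has mode (k−1)θ, so θ = 643/(k−1).
Need P(X < 1070) = 0.95 with θ tied to k this way. Start at k = 2, θ = 643: P(X<1070) ≈ 0.496.
Too low — raise k to concentrate. Iterating converges to k ≈ 11.8.
Then θ = 643/(11.8−1) ≈ 59.7.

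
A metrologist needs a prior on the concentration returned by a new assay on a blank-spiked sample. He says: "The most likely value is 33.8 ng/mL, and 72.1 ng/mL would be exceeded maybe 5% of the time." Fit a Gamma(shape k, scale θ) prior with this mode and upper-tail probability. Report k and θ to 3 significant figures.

k ≈ 5.81, θ ≈ 7.03

Gamma(k,θ) with k>1 has mode (k−1)θ, so θ = 33.8/(k−1).
Need P(X < 72.1) = 0.95 with θ tied to k this way. Start at k = 2, θ = 33.8: P(X<72.1) ≈ 0.629.
Too low — raise k to concentrate. Iterating converges to k ≈ 5.81.
Then θ = 33.8/(5.81−1) ≈ 7.03.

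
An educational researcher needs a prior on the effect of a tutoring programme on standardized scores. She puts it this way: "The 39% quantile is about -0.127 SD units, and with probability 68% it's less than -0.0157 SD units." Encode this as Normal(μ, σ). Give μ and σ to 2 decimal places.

μ = -0.09, σ = 0.15

For Normal(μ,σ), the p-quantile is μ + z_p·σ. Here z_{0.39} = -0.2793, z_{0.68} = 0.4677.
So -0.127 = μ − 0.2793σ and -0.0157 = μ + 0.4677σ.
Subtracting: σ = (-0.0157 − -0.127)/(0.4677 − (-0.2793)) = 0.15.
Then μ = -0.127 − (-0.2793)·0.15 = -0.09.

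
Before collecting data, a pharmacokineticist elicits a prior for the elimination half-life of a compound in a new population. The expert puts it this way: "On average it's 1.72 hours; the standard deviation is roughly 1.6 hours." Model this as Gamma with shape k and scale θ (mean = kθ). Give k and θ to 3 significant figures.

For Gamma(k, scale θ): mean = kθ, variance = kθ², so CV = 1/√k.
CV = SD/mean = 1.6/1.72 = 0.9302, hence k = 1/CV² = 1.16.
Then θ = mean/k = 1.72/1.16 = 1.49.

k ≈ 1.16, θ ≈ 1.49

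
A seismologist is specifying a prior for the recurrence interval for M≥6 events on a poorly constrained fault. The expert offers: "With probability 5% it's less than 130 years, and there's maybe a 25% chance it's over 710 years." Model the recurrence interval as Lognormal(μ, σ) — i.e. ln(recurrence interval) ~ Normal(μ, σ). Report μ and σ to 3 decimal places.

μ ≈ 6.072, σ ≈ 0.732

If T ~ Lognormal(μ,σ) then ln T ~ Normal(μ,σ), so the p-quantile of ln T is μ + z_p·σ.
ln(130) = 4.868 and ln(710) = 6.565; z_{0.05} = -1.645, z_{0.75} = 0.6745.
σ = (6.565 − 4.868)/(0.6745 − (-1.645)) = 0.732.
μ = 4.868 − (-1.645)·0.732 = 6.072.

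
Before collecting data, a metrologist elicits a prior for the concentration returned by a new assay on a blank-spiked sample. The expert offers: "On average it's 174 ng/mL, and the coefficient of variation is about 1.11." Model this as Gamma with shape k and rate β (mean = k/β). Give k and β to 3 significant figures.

k ≈ 0.812, β ≈ 0.00466

For Gamma(k, rate β): mean = k/β, variance = k/β², so CV = 1/√k.
CV = 1.11, hence k = 1/CV² = 0.812.
Then β = k/mean = 0.812/174 = 0.00466.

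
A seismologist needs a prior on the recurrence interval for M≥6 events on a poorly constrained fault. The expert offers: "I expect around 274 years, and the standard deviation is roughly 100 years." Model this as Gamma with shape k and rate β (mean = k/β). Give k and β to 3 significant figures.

k ≈ 7.51, β ≈ 0.0274

For Gamma(k, rate β): mean = k/β, variance = k/β², so CV = 1/√k.
CV = SD/mean = 100/274 = 0.365, hence k = 1/CV² = 7.51.
Then β = k/mean = 7.51/274 = 0.0274.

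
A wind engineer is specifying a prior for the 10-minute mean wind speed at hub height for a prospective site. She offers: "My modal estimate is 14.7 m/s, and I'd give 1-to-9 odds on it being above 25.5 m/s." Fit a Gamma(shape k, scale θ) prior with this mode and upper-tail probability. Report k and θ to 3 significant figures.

k ≈ 7.25, θ ≈ 2.35

Gamma(k,θ) with k>1 has mode (k−1)θ, so θ = 14.7/(k−1).
Need P(X < 25.5) = 0.9 with θ tied to k this way. Start at k = 2, θ = 14.7: P(X<25.5) ≈ 0.517.
Too low — raise k to concentrate. Iterating converges to k ≈ 7.25.
Then θ = 14.7/(7.25−1) ≈ 2.35.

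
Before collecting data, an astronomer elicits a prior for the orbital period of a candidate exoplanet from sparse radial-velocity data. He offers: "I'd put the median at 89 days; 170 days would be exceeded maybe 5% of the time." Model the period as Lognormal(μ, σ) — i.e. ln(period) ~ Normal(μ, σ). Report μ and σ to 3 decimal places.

If T ~ Lognormal(μ,σ) then ln T ~ Normal(μ,σ), so the p-quantile of ln T is μ + z_p·σ.
ln(89) = 4.489 and ln(170) = 5.136; z_{0.5} = 0, z_{0.95} = 1.645.
σ = (5.136 − 4.489)/(1.645 − (0)) = 0.393.
μ = 4.489 − (0)·0.393 = 4.489.

μ ≈ 4.489, σ ≈ 0.393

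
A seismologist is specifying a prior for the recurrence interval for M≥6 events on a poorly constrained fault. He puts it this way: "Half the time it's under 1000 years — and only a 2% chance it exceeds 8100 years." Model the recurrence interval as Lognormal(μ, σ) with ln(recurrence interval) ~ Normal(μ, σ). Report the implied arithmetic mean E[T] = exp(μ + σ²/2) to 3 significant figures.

If T ~ Lognormal(μ,σ) then ln T ~ Normal(μ,σ), so the p-quantile of ln T is μ + z_p·σ.
ln(1000) = 6.908 and ln(8100) = 9; z_{0.5} = 0, z_{0.98} = 2.054.
σ = (9 − 6.908)/(2.054 − (0)) = 1.019.
μ = 6.908 − (0)·1.019 = 6.908.
E[T] = exp(μ + σ²/2) = exp(6.908 + 0.5187) = 1680 years.

E[T] ≈ 1680 years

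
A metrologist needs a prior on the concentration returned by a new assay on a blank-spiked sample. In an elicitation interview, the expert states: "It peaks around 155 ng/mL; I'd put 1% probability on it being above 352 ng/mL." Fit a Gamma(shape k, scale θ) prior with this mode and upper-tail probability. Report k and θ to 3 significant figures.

k ≈ 8.12, θ ≈ 21.8

Gamma(k,θ) with k>1 has mode (k−1)θ, so θ = 155/(k−1).
Need P(X < 352) = 0.99 with θ tied to k this way. Start at k = 2, θ = 155: P(X<352) ≈ 0.662.
Too low — raise k to concentrate. Iterating converges to k ≈ 8.12.
Then θ = 155/(8.12−1) ≈ 21.8.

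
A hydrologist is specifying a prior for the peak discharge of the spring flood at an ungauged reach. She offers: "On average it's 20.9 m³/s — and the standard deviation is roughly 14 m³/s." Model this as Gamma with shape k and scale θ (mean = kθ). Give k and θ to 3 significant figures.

k ≈ 2.23, θ ≈ 9.38

For Gamma(k, scale θ): mean = kθ, variance = kθ², so CV = 1/√k.
CV = SD/mean = 14/20.9 = 0.6699, hence k = 1/CV² = 2.23.
Then θ = mean/k = 20.9/2.23 = 9.38.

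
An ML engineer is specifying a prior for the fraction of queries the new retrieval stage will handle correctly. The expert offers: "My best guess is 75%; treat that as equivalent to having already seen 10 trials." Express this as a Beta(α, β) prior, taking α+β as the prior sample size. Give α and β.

Under the effective-sample-size interpretation, Beta(α, β) has prior mean α/(α+β) and prior sample size α+β.
So α+β = 10 and α/(α+β) = 0.75, giving α = 0.75·10 = 7.5 and β = 10 − 7.5 = 2.5.

α = 7.5, β = 2.5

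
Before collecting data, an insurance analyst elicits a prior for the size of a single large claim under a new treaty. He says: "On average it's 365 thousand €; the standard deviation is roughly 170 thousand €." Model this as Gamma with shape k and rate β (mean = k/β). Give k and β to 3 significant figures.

For Gamma(k, rate β): mean = k/β, variance = k/β², so CV = 1/√k.
CV = SD/mean = 170/365 = 0.4658, hence k = 1/CV² = 4.61.
Then β = k/mean = 4.61/365 = 0.0126.

k ≈ 4.61, β ≈ 0.0126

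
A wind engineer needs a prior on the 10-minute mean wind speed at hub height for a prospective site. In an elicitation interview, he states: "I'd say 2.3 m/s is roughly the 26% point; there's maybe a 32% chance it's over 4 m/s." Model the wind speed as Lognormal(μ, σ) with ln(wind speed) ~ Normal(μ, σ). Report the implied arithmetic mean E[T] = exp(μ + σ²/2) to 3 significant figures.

If T ~ Lognormal(μ,σ) then ln T ~ Normal(μ,σ), so the p-quantile of ln T is μ + z_p·σ.
ln(2.3) = 0.8329 and ln(4) = 1.386; z_{0.26} = -0.6433, z_{0.68} = 0.4677.
σ = (1.386 − 0.8329)/(0.4677 − (-0.6433)) = 0.498.
μ = 0.8329 − (-0.6433)·0.498 = 1.153.
E[T] = exp(μ + σ²/2) = exp(1.153 + 0.1240) = 3.59 m/s.

E[T] ≈ 3.59 m/s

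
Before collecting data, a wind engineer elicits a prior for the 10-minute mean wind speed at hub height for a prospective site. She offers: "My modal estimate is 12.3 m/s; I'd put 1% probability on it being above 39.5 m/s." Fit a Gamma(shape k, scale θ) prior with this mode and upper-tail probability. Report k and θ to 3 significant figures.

k ≈ 4.25, θ ≈ 3.78

Gamma(k,θ) with k>1 has mode (k−1)θ, so θ = 12.3/(k−1).
Need P(X < 39.5) = 0.99 with θ tied to k this way. Start at k = 2, θ = 12.3: P(X<39.5) ≈ 0.830.
Too low — raise k to concentrate. Iterating converges to k ≈ 4.25.
Then θ = 12.3/(4.25−1) ≈ 3.78.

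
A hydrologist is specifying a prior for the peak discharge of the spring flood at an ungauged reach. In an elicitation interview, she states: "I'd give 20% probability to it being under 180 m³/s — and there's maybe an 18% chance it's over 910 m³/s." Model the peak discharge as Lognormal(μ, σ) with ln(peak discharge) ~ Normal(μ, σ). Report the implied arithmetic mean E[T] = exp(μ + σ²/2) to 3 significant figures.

E[T] ≈ 599 m³/s

If T ~ Lognormal(μ,σ) then ln T ~ Normal(μ,σ), so the p-quantile of ln T is μ + z_p·σ.
ln(180) = 5.193 and ln(910) = 6.813; z_{0.2} = -0.8416, z_{0.82} = 0.9154.
σ = (6.813 − 5.193)/(0.9154 − (-0.8416)) = 0.922.
μ = 5.193 − (-0.8416)·0.922 = 5.969.
E[T] = exp(μ + σ²/2) = exp(5.969 + 0.4253) = 599 m³/s.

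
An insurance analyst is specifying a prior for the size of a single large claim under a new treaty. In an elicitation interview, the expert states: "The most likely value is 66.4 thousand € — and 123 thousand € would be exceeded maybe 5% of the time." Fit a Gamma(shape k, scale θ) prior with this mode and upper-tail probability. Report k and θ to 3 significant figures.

Gamma(k,θ) with k>1 has mode (k−1)θ, so θ = 66.4/(k−1).
Need P(X < 123) = 0.95 with θ tied to k this way. Start at k = 2, θ = 66.4: P(X<123) ≈ 0.553.
Too low — raise k to concentrate. Iterating converges to k ≈ 8.32.
Then θ = 66.4/(8.32−1) ≈ 9.07.

k ≈ 8.32, θ ≈ 9.07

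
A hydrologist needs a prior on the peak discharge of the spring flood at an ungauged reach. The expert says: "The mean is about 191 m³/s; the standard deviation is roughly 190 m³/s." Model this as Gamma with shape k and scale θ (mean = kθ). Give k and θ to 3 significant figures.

k ≈ 1.01, θ ≈ 189

For Gamma(k, scale θ): mean = kθ, variance = kθ², so CV = 1/√k.
CV = SD/mean = 190/191 = 0.9948, hence k = 1/CV² = 1.01.
Then θ = mean/k = 191/1.01 = 189.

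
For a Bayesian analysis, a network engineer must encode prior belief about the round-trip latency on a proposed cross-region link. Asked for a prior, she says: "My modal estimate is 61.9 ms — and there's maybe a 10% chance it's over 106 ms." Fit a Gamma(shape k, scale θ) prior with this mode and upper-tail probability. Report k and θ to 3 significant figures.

k ≈ 7.55, θ ≈ 9.45

Gamma(k,θ) with k>1 has mode (k−1)θ, so θ = 61.9/(k−1).
Need P(X < 106) = 0.9 with θ tied to k this way. Start at k = 2, θ = 61.9: P(X<106) ≈ 0.511.
Too low — raise k to concentrate. Iterating converges to k ≈ 7.55.
Then θ = 61.9/(7.55−1) ≈ 9.45.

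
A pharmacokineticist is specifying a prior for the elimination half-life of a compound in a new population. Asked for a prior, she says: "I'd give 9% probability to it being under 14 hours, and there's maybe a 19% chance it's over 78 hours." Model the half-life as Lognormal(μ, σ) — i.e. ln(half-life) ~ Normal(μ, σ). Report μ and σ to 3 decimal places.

μ ≈ 3.677, σ ≈ 0.774

If T ~ Lognormal(μ,σ) then ln T ~ Normal(μ,σ), so the p-quantile of ln T is μ + z_p·σ.
ln(14) = 2.639 and ln(78) = 4.357; z_{0.09} = -1.341, z_{0.81} = 0.8779.
σ = (4.357 − 2.639)/(0.8779 − (-1.341)) = 0.774.
μ = 2.639 − (-1.341)·0.774 = 3.677.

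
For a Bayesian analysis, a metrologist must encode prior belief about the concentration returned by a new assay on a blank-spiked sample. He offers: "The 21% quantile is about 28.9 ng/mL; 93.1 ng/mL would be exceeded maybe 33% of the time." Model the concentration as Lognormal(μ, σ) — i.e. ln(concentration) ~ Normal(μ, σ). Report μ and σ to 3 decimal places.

μ ≈ 4.121, σ ≈ 0.939

If T ~ Lognormal(μ,σ) then ln T ~ Normal(μ,σ), so the p-quantile of ln T is μ + z_p·σ.
ln(28.9) = 3.364 and ln(93.1) = 4.534; z_{0.21} = -0.8064, z_{0.67} = 0.4399.
σ = (4.534 − 3.364)/(0.4399 − (-0.8064)) = 0.939.
μ = 3.364 − (-0.8064)·0.939 = 4.121.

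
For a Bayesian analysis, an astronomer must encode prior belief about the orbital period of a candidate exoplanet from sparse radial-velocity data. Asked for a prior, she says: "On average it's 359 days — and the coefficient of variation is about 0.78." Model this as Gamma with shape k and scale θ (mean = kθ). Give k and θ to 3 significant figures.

For Gamma(k, scale θ): mean = kθ, variance = kθ², so CV = 1/√k.
CV = 0.78, hence k = 1/CV² = 1.64.
Then θ = mean/k = 359/1.64 = 218.

k ≈ 1.64, θ ≈ 218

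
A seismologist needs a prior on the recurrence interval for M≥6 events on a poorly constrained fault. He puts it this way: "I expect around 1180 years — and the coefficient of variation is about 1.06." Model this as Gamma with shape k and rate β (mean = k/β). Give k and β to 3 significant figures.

k ≈ 0.89, β ≈ 0.000754

For Gamma(k, rate β): mean = k/β, variance = k/β², so CV = 1/√k.
CV = 1.06, hence k = 1/CV² = 0.89.
Then β = k/mean = 0.89/1180 = 0.000754.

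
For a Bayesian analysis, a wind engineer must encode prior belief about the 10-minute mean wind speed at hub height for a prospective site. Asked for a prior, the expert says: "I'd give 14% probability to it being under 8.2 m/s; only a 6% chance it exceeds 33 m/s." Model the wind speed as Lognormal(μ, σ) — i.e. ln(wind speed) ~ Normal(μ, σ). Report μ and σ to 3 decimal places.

μ ≈ 2.675, σ ≈ 0.528

If T ~ Lognormal(μ,σ) then ln T ~ Normal(μ,σ), so the p-quantile of ln T is μ + z_p·σ.
ln(8.2) = 2.104 and ln(33) = 3.497; z_{0.14} = -1.08, z_{0.94} = 1.555.
σ = (3.497 − 2.104)/(1.555 − (-1.08)) = 0.528.
μ = 2.104 − (-1.08)·0.528 = 2.675.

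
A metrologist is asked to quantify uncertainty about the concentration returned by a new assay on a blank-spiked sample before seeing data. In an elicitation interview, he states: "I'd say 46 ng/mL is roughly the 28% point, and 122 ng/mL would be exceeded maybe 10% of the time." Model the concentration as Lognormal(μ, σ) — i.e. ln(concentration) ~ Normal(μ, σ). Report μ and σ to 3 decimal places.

If T ~ Lognormal(μ,σ) then ln T ~ Normal(μ,σ), so the p-quantile of ln T is μ + z_p·σ.
ln(46) = 3.829 and ln(122) = 4.804; z_{0.28} = -0.5828, z_{0.9} = 1.282.
σ = (4.804 − 3.829)/(1.282 − (-0.5828)) = 0.523.
μ = 3.829 − (-0.5828)·0.523 = 4.134.

μ ≈ 4.134, σ ≈ 0.523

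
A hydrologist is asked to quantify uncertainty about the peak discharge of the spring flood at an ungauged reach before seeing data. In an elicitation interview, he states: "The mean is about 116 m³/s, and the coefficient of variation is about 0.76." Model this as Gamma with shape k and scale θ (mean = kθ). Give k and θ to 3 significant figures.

k ≈ 1.73, θ ≈ 67

For Gamma(k, scale θ): mean = kθ, variance = kθ², so CV = 1/√k.
CV = 0.76, hence k = 1/CV² = 1.73.
Then θ = mean/k = 116/1.73 = 67.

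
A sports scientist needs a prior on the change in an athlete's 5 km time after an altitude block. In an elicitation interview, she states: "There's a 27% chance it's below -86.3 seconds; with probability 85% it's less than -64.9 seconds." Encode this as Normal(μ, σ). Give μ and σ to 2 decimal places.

The p-quantile of Normal(μ,σ) is μ + z_p·σ, with z_{0.27} = -0.6128 and z_{0.85} = 1.036.
Eliminate σ: μ = (z₂·x₁ − z₁·x₂)/(z₂ − z₁) = (1.036·-86.3 − (-0.6128)·-64.9)/1.649 = -78.35.
Then σ = (x₂ − x₁)/(z₂ − z₁) = (-64.9 − -86.3)/1.649 = 12.98.

μ = -78.35, σ = 12.98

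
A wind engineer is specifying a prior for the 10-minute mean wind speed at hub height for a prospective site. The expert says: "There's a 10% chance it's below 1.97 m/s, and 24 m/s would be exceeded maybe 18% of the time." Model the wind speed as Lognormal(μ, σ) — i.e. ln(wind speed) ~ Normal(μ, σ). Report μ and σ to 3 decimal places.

μ ≈ 2.136, σ ≈ 1.138

If T ~ Lognormal(μ,σ) then ln T ~ Normal(μ,σ), so the p-quantile of ln T is μ + z_p·σ.
ln(1.97) = 0.678 and ln(24) = 3.178; z_{0.1} = -1.282, z_{0.82} = 0.9154.
σ = (3.178 − 0.678)/(0.9154 − (-1.282)) = 1.138.
μ = 0.678 − (-1.282)·1.138 = 2.136.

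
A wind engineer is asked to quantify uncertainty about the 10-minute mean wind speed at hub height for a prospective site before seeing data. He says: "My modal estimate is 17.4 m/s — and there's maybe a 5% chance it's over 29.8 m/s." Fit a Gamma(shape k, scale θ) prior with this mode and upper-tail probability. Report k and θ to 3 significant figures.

Gamma(k,θ) with k>1 has mode (k−1)θ, so θ = 17.4/(k−1).
Need P(X < 29.8) = 0.95 with θ tied to k this way. Start at k = 2, θ = 17.4: P(X<29.8) ≈ 0.511.
Too low — raise k to concentrate. Iterating converges to k ≈ 10.6.
Then θ = 17.4/(10.6−1) ≈ 1.8.

k ≈ 10.6, θ ≈ 1.8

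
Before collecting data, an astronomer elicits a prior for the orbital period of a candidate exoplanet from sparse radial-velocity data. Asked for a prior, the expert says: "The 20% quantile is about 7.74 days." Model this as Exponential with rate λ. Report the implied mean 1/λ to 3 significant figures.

mean ≈ 34.7 days

P(T < 7.74) = 1 − e^(−λ·7.74) = 0.2, so λ = −ln(1−0.2)/7.74 = −ln(0.8)/7.74 = 0.0288.
Mean = 1/λ = 34.7 days.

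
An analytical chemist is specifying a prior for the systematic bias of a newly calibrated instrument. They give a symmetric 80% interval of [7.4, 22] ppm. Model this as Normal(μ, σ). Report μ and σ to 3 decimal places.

μ = 14.700, σ = 5.696

A symmetric 80% interval runs μ ± z·σ with z = 1.282.
Half-width = 7.3, so σ = 7.3/1.282 = 5.696.
μ is the interval midpoint, 14.700.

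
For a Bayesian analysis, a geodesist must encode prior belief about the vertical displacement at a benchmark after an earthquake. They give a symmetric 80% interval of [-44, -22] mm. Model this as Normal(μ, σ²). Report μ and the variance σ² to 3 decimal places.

A symmetric 80% interval runs μ ± z·σ with z = 1.282.
Half-width = 11, so σ = 11/1.282 = 8.5833 and σ² = 73.674.
μ is the interval midpoint, -33.000.

μ = -33.000, σ² = 73.674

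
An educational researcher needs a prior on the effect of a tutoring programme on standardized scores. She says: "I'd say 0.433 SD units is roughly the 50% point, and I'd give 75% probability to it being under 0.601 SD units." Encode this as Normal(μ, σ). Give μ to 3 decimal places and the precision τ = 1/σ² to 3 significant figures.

The p-quantile of Normal(μ,σ) is μ + z_p·σ, with z_{0.5} = 0 and z_{0.75} = 0.6745.
Eliminate σ: μ = (z₂·x₁ − z₁·x₂)/(z₂ − z₁) = (0.6745·0.433 − (0)·0.601)/0.6745 = 0.433.
Then σ = (x₂ − x₁)/(z₂ − z₁) = (0.601 − 0.433)/0.6745 = 0.249.
Precision τ = 1/σ² = 1/0.2491² = 16.1.

μ = 0.433, τ = 16.1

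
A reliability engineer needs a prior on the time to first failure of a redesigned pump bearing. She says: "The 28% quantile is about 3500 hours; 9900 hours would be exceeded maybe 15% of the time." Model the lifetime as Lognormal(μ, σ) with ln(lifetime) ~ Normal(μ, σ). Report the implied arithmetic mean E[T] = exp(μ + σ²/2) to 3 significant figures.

If T ~ Lognormal(μ,σ) then ln T ~ Normal(μ,σ), so the p-quantile of ln T is μ + z_p·σ.
ln(3500) = 8.161 and ln(9900) = 9.2; z_{0.28} = -0.5828, z_{0.85} = 1.036.
σ = (9.2 − 8.161)/(1.036 − (-0.5828)) = 0.642.
μ = 8.161 − (-0.5828)·0.642 = 8.535.
E[T] = exp(μ + σ²/2) = exp(8.535 + 0.2062) = 6250 hours.

E[T] ≈ 6250 hours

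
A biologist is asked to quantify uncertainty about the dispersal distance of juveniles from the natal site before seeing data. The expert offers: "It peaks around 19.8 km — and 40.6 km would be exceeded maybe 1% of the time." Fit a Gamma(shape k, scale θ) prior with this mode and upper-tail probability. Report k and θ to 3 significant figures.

k ≈ 10.5, θ ≈ 2.09

Gamma(k,θ) with k>1 has mode (k−1)θ, so θ = 19.8/(k−1).
Need P(X < 40.6) = 0.99 with θ tied to k this way. Start at k = 2, θ = 19.8: P(X<40.6) ≈ 0.607.
Too low — raise k to concentrate. Iterating converges to k ≈ 10.5.
Then θ = 19.8/(10.5−1) ≈ 2.09.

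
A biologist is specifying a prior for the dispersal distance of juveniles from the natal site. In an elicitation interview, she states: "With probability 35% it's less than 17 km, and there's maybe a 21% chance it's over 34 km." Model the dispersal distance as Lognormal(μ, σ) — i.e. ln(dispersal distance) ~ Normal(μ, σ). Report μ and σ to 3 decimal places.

If T ~ Lognormal(μ,σ) then ln T ~ Normal(μ,σ), so the p-quantile of ln T is μ + z_p·σ.
ln(17) = 2.833 and ln(34) = 3.526; z_{0.35} = -0.3853, z_{0.79} = 0.8064.
σ = (3.526 − 2.833)/(0.8064 − (-0.3853)) = 0.582.
μ = 2.833 − (-0.3853)·0.582 = 3.057.

μ ≈ 3.057, σ ≈ 0.582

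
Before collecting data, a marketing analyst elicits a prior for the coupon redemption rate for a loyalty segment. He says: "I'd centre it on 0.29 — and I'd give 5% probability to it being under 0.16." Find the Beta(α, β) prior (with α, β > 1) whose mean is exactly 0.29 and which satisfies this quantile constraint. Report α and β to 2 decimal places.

With mean 0.29 fixed, write α = 0.29s, β = 0.71s where s = α+β.
Need P(θ < 0.16) = 0.05 under Beta(0.29s, 0.71s). Normal approximation: (q−m)/√(m(1−m)/s) ≈ z_{0.05} = -1.64, so s ≈ 0.29·0.71·(-1.64)²/(0.16−0.29)² = 33.0.
At s = 33.0: P(θ<0.16) ≈ 0.036. Adjusting to match 0.05 gives s ≈ 27.86.
So α = 0.29·27.86 ≈ 8.08, β = 0.71·27.86 ≈ 19.78.

α ≈ 8.08, β ≈ 19.78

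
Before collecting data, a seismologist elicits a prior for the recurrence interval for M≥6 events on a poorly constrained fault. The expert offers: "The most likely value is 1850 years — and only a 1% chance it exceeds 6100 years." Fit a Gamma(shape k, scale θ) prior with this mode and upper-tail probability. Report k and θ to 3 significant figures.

Gamma(k,θ) with k>1 has mode (k−1)θ, so θ = 1850/(k−1).
Need P(X < 6100) = 0.99 with θ tied to k this way. Start at k = 2, θ = 1850: P(X<6100) ≈ 0.841.
Too low — raise k to concentrate. Iterating converges to k ≈ 4.09.
Then θ = 1850/(4.09−1) ≈ 599.

k ≈ 4.09, θ ≈ 599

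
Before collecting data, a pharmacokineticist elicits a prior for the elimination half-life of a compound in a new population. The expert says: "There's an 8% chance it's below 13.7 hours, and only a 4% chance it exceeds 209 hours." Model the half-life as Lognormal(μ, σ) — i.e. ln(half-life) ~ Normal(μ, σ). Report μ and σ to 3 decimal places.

μ ≈ 3.831, σ ≈ 0.863

If T ~ Lognormal(μ,σ) then ln T ~ Normal(μ,σ), so the p-quantile of ln T is μ + z_p·σ.
ln(13.7) = 2.617 and ln(209) = 5.342; z_{0.08} = -1.405, z_{0.96} = 1.751.
σ = (5.342 − 2.617)/(1.751 − (-1.405)) = 0.863.
μ = 2.617 − (-1.405)·0.863 = 3.831.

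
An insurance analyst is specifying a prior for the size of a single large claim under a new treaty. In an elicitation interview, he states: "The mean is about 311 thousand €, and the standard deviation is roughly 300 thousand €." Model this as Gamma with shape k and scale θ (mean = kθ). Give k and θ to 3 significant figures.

k ≈ 1.07, θ ≈ 289

For Gamma(k, scale θ): mean = kθ, variance = kθ², so CV = 1/√k.
CV = SD/mean = 300/311 = 0.9646, hence k = 1/CV² = 1.07.
Then θ = mean/k = 311/1.07 = 289.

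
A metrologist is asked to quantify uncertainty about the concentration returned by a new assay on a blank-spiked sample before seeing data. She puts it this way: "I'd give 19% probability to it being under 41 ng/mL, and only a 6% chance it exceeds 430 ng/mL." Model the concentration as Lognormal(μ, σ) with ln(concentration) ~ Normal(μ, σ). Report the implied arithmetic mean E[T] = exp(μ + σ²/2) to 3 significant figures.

If T ~ Lognormal(μ,σ) then ln T ~ Normal(μ,σ), so the p-quantile of ln T is μ + z_p·σ.
ln(41) = 3.714 and ln(430) = 6.064; z_{0.19} = -0.8779, z_{0.94} = 1.555.
σ = (6.064 − 3.714)/(1.555 − (-0.8779)) = 0.966.
μ = 3.714 − (-0.8779)·0.966 = 4.562.
E[T] = exp(μ + σ²/2) = exp(4.562 + 0.4667) = 153 ng/mL.

E[T] ≈ 153 ng/mL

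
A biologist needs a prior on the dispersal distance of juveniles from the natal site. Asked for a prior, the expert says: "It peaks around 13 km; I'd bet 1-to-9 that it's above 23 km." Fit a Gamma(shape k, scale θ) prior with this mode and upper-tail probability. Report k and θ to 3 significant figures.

k ≈ 6.84, θ ≈ 2.23

Gamma(k,θ) with k>1 has mode (k−1)θ, so θ = 13/(k−1).
Need P(X < 23) = 0.9 with θ tied to k this way. Start at k = 2, θ = 13: P(X<23) ≈ 0.528.
Too low — raise k to concentrate. Iterating converges to k ≈ 6.84.
Then θ = 13/(6.84−1) ≈ 2.23.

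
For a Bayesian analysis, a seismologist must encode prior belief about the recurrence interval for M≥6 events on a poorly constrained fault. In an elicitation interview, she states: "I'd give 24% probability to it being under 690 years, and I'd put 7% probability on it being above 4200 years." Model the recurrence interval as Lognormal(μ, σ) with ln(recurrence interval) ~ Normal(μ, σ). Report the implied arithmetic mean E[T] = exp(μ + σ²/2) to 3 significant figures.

If T ~ Lognormal(μ,σ) then ln T ~ Normal(μ,σ), so the p-quantile of ln T is μ + z_p·σ.
ln(690) = 6.537 and ln(4200) = 8.343; z_{0.24} = -0.7063, z_{0.93} = 1.476.
σ = (8.343 − 6.537)/(1.476 − (-0.7063)) = 0.828.
μ = 6.537 − (-0.7063)·0.828 = 7.121.
E[T] = exp(μ + σ²/2) = exp(7.121 + 0.3426) = 1740 years.

E[T] ≈ 1740 years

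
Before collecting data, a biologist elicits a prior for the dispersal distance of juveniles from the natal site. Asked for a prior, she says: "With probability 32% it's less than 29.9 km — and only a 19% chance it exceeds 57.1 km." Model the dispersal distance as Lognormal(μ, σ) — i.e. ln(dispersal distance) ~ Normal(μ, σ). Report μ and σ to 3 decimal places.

If T ~ Lognormal(μ,σ) then ln T ~ Normal(μ,σ), so the p-quantile of ln T is μ + z_p·σ.
ln(29.9) = 3.398 and ln(57.1) = 4.045; z_{0.32} = -0.4677, z_{0.81} = 0.8779.
σ = (4.045 − 3.398)/(0.8779 − (-0.4677)) = 0.481.
μ = 3.398 − (-0.4677)·0.481 = 3.623.

μ ≈ 3.623, σ ≈ 0.481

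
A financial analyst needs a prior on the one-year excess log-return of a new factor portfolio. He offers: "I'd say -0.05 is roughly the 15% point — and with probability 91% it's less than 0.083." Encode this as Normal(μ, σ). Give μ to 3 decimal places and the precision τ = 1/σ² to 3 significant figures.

μ = 0.008, τ = 319

The p-quantile of Normal(μ,σ) is μ + z_p·σ, with z_{0.15} = -1.036 and z_{0.91} = 1.341.
Eliminate σ: μ = (z₂·x₁ − z₁·x₂)/(z₂ − z₁) = (1.341·-0.05 − (-1.036)·0.083)/2.377 = 0.008.
Then σ = (x₂ − x₁)/(z₂ − z₁) = (0.083 − -0.05)/2.377 = 0.056.
Precision τ = 1/σ² = 1/0.05595² = 319.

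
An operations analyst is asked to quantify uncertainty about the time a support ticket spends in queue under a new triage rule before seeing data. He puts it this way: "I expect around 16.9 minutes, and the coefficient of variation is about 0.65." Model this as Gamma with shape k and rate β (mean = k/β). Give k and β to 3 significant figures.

For Gamma(k, rate β): mean = k/β, variance = k/β², so CV = 1/√k.
CV = 0.65, hence k = 1/CV² = 2.37.
Then β = k/mean = 2.37/16.9 = 0.14.

k ≈ 2.37, β ≈ 0.14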